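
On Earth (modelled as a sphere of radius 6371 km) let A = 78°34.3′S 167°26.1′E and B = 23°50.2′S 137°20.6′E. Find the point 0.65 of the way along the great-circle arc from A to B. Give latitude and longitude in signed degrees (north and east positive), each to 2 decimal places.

The central angle between A and B is δ = 0.9849 rad.
With f = 0.65, the slerp weights are sin((1−f)δ)/sin δ = 0.4056 and sin(fδ)/sin δ = 0.7169.
Weighted sum of the unit vectors: (0.4056)·(-0.1934,0.0431,-0.9802) + (0.7169)·(-0.6727,0.6198,-0.4041) = (-0.5607, 0.4618, -0.6873).
Converting back: φ = atan2(z, √(x²+y²)) = -43.41°, λ = atan2(y, x) = 140.52°.

-43.41°, 140.52°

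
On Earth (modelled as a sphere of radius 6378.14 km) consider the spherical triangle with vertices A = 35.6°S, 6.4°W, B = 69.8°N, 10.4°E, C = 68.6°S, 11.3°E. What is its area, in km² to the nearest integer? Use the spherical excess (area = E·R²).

16207604 km²

Side lengths (central angles): a = 2.4156, b = 0.6013, c = 1.8520 rad; semiperimeter s = 2.4344.
By l'Huilier's theorem, tan(E/4) = √[tan(s/2) tan((s−a)/2) tan((s−b)/2) tan((s−c)/2)], giving spherical excess E = 0.3984 rad.
Area = E·R² = 0.3984 × (6378.14)² ≈ 16207604 km².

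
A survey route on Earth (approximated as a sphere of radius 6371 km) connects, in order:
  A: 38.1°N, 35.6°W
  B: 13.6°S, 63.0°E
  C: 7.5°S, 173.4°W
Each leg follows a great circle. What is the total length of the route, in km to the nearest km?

25042 km

Leg A→B: central angle 1.8333 rad, distance 11679.7 km.
Leg B→C: central angle 2.0974 rad, distance 13362.4 km.
Total: 11679.7 + 13362.4 ≈ 25042 km.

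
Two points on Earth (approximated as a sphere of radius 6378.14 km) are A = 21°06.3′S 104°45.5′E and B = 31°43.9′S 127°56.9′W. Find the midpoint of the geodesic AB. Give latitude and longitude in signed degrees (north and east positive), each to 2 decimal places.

-48.10°, 163.08°

The central angle between A and B is δ = 1.8665 rad.
With f = 0.5, the slerp weights are sin((1−f)δ)/sin δ = 0.8400 and sin(fδ)/sin δ = 0.8400.
Weighted sum of the unit vectors: (0.8400)·(-0.2377,0.9021,-0.3601) + (0.8400)·(-0.5230,-0.6707,-0.5259) = (-0.6390, 0.1944, -0.7443).
Converting back: φ = atan2(z, √(x²+y²)) = -48.10°, λ = atan2(y, x) = 163.08°.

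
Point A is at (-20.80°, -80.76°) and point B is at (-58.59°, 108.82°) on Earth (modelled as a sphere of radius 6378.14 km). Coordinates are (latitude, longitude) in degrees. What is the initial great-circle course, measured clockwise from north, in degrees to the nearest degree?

185°

Δλ = -170.420° = -2.9744 rad.
y = sin Δλ · cos φ₂ = (-0.1664)(0.5212) = -0.0867
x = cos φ₁ sin φ₂ − sin φ₁ cos φ₂ cos Δλ = (0.9348)(-0.8535) − (-0.3551)(0.5212)(-0.9861) = -0.9803
θ = atan2(y, x) = -174.94°; adding 360° gives 185°.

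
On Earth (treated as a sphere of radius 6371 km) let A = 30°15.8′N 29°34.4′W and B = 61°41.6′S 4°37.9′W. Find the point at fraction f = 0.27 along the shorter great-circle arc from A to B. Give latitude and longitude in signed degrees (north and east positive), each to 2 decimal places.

5.28°, -24.62°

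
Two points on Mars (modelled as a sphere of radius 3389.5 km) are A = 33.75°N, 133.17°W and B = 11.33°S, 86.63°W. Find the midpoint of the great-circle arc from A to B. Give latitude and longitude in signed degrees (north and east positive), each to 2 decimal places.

12.17°, -107.87°

The central angle between A and B is δ = 1.1022 rad.
With f = 0.5, the slerp weights are sin((1−f)δ)/sin δ = 0.5869 and sin(fδ)/sin δ = 0.5869.
Weighted sum of the unit vectors: (0.5869)·(-0.5689,-0.6064,0.5556) + (0.5869)·(0.0576,-0.9788,-0.1965) = (-0.3000, -0.9304, 0.2108).
Converting back: φ = atan2(z, √(x²+y²)) = 12.17°, λ = atan2(y, x) = -107.87°.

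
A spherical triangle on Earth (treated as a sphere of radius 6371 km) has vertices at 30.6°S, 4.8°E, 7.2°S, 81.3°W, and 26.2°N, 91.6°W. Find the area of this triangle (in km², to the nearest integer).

Side lengths (central angles): a = 0.6085, b = 1.8869, c = 1.4486 rad; semiperimeter s = 1.9720.
By l'Huilier's theorem, tan(E/4) = √[tan(s/2) tan((s−a)/2) tan((s−b)/2) tan((s−c)/2)], giving spherical excess E = 0.4708 rad.
Area = E·R² = 0.4708 × (6371)² ≈ 19109649 km².

19109649 km²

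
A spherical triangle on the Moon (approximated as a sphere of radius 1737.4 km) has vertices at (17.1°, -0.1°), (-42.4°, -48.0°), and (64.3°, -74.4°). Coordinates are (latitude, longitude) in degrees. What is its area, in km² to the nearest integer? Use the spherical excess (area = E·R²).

3209122 km²

Side lengths (central angles): a = 1.8973, b = 1.1841, c = 1.2923 rad; semiperimeter s = 2.1869.
By l'Huilier's theorem, tan(E/4) = √[tan(s/2) tan((s−a)/2) tan((s−b)/2) tan((s−c)/2)], giving spherical excess E = 1.0631 rad.
Area = E·R² = 1.0631 × (1737.4)² ≈ 3209122 km².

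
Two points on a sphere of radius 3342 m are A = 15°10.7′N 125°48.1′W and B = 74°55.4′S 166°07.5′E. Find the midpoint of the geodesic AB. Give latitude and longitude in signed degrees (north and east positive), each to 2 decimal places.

Central angle δ = 1.7305 rad. Interpolating on the sphere with fraction f = 0.5:
P = [sin((1−f)δ)·A + sin(fδ)·B] / sin δ = 0.7711·A + 0.7711·B in Cartesian coordinates,
giving P = (-0.6301, -0.5555, -0.5427), i.e. latitude -32.86°, longitude -138.60°.

-32.86°, -138.60°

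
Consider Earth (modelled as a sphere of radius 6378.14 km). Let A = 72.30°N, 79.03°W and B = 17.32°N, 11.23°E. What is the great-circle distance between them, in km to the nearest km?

8193 km

With latitudes φ₁ = 72.300°, φ₂ = 17.320° and longitude difference Δλ = 90.260°:
cos c = sin φ₁ sin φ₂ + cos φ₁ cos φ₂ cos Δλ = (0.9527)(0.2977) + (0.3040)(0.9547)(-0.0045) = 0.28230,
so c = arccos(0.28230) = 1.28461 rad.
Distance = R·c = 6378.14 × 1.2846 ≈ 8193 km.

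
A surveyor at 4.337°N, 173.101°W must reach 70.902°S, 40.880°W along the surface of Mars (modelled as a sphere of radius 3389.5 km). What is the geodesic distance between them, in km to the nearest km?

6324 km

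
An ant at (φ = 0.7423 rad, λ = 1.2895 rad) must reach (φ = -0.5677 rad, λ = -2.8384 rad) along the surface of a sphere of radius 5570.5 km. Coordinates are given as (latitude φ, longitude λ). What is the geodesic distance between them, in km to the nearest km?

13119 km

With latitudes φ₁ = 42.531°, φ₂ = -32.527° and longitude difference Δλ = 123.489°:
cos c = sin φ₁ sin φ₂ + cos φ₁ cos φ₂ cos Δλ = (0.6760)(-0.5377) + (0.7369)(0.8431)(-0.5518) = -0.70630,
so c = arccos(-0.70630) = 2.35506 rad.
Distance = R·c = 5570.5 × 2.3551 ≈ 13119 km.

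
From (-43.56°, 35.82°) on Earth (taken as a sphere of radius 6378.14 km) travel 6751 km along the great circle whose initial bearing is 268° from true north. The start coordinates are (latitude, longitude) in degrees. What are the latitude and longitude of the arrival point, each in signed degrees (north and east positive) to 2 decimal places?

Angular distance δ = d/R = 6751/6378.14 = 1.05846 rad; initial bearing θ = 4.6775 rad.
sin φ₂ = sin φ₁ cos δ + cos φ₁ sin δ cos θ = (-0.6891)(0.4902) + (0.7247)(0.8716)(-0.0349) = -0.3599, so φ₂ = -21.09°.
Δλ = atan2(sin θ sin δ cos φ₁, cos δ − sin φ₁ sin φ₂) = atan2(-0.6312, 0.2422) = -69.006°.
λ₂ = 35.820° − 69.006° = -33.19°.

-21.09°, -33.19°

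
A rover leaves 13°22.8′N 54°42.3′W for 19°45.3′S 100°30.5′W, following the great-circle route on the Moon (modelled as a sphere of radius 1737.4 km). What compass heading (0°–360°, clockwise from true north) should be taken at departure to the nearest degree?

Δλ = -45.803° = -0.7994 rad.
y = sin Δλ · cos φ₂ = (-0.7170)(0.9411) = -0.6748
x = cos φ₁ sin φ₂ − sin φ₁ cos φ₂ cos Δλ = (0.9729)(-0.3380) − (0.2314)(0.9411)(0.6971) = -0.4807
θ = atan2(y, x) = -125.46°; adding 360° gives 235°.

235°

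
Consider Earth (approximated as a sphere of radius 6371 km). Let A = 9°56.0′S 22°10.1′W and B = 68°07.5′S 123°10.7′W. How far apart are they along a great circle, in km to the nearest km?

Let φ₁ = -0.1734 rad, φ₂ = -1.1890 rad, and Δλ = -1.7630 rad.
Haversine: a = sin²(Δφ/2) + cos φ₁ cos φ₂ sin²(Δλ/2) = 0.2365 + (0.9850)(0.3726)(0.5955) = 0.45500.
Central angle c = 2·arcsin(√a) = 1.48068 rad.
Distance = R·c = 6371 × 1.4807 ≈ 9433 km.

9433 km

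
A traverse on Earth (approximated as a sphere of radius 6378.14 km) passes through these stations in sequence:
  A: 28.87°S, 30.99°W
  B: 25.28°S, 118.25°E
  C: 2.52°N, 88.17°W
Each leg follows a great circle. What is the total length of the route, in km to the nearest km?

29409 km

Leg A→B: central angle 2.0649 rad, distance 13170.4 km.
Leg B→C: central angle 2.5459 rad, distance 16238.4 km.
Total: 13170.4 + 16238.4 ≈ 29409 km.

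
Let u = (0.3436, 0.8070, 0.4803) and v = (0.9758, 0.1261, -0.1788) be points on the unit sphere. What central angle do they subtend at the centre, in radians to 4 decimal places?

1.2120 rad

u·v = 0.3512; |u| = 1.0000, |v| = 1.0000.
cos θ = (u·v)/(|u||v|) = 0.3512, so θ = 1.2120 rad.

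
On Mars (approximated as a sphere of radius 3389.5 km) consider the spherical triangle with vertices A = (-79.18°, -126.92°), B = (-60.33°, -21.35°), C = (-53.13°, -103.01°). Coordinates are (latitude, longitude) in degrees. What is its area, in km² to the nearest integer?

1703782 km²

Side lengths (central angles): a = 0.7404, b = 0.4762, c = 0.5944 rad; semiperimeter s = 0.9055.
By l'Huilier's theorem, tan(E/4) = √[tan(s/2) tan((s−a)/2) tan((s−b)/2) tan((s−c)/2)], giving spherical excess E = 0.1483 rad.
Area = E·R² = 0.1483 × (3389.5)² ≈ 1703782 km².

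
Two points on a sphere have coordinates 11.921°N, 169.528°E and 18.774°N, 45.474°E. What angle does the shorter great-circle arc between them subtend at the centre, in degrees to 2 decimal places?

With latitudes φ₁ = 11.921°, φ₂ = 18.774° and longitude difference Δλ = -124.054°:
cos c = sin φ₁ sin φ₂ + cos φ₁ cos φ₂ cos Δλ = (0.2066)(0.3218) + (0.9784)(0.9468)(-0.5600) = -0.45227,
so c = arccos(-0.45227) = 2.04010 rad.
So the angular separation is 116.89°.

116.89°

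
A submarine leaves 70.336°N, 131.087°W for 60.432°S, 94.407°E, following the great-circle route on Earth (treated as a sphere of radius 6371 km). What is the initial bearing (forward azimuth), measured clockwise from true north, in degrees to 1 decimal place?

With φ₁ = 1.2276, φ₂ = -1.0547, Δλ = -2.3476 rad, the forward-azimuth formula gives
θ = atan2( sin Δλ cos φ₂ , cos φ₁ sin φ₂ − sin φ₁ cos φ₂ cos Δλ ) = atan2(-0.3519, 0.0331) = -84.63°.
Adding 360° brings this into [0°, 360°): 275.4°.

275.4°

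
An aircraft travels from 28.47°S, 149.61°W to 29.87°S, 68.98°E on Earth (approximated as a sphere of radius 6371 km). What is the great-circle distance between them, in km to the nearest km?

12343 km

In radians: φ₁ = -0.4969, φ₂ = -0.5213, Δλ = -141.410° = -2.4681 rad.
cos c = sin φ₁ sin φ₂ + cos φ₁ cos φ₂ cos Δλ = (-0.4767)(-0.4980) + (0.8791)(0.8672)(-0.7816) = -0.35842,
so c = arccos(-0.35842) = 1.93737 rad.
Distance = R·c = 6371 × 1.9374 ≈ 12343 km.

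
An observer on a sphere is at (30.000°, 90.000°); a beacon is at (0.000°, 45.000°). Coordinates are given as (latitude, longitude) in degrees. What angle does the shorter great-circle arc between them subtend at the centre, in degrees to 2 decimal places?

52.24°

With latitudes φ₁ = 30.000°, φ₂ = 0.000° and longitude difference Δλ = -45.000°:
Haversine: a = sin²(Δφ/2) + cos φ₁ cos φ₂ sin²(Δλ/2) = 0.0670 + (0.8660)(1.0000)(0.1464) = 0.19381.
Central angle c = 2·arcsin(√a) = 0.91174 rad.
So the angular separation is 52.24°.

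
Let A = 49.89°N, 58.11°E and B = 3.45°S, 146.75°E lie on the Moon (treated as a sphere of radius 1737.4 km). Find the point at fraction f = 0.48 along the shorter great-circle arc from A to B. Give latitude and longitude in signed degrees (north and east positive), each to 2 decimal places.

Central angle δ = 1.6016 rad. Interpolating on the sphere with fraction f = 0.48:
P = [sin((1−f)δ)·A + sin(fδ)·B] / sin δ = 0.7402·A + 0.6956·B in Cartesian coordinates,
giving P = (-0.3287, 0.7856, 0.5242), i.e. latitude 31.62°, longitude 112.71°.

31.62°, 112.71°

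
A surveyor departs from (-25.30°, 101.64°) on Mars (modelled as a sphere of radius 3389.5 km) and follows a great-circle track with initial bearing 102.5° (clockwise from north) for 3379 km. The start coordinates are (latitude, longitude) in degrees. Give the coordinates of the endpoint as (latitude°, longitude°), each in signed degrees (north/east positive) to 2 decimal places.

Angular distance δ = d/R = 3379/3389.5 = 0.99690 rad; initial bearing θ = 1.7890 rad.
sin φ₂ = sin φ₁ cos δ + cos φ₁ sin δ cos θ = (-0.4274)(0.5429) + (0.9041)(0.8398)(-0.2164) = -0.3963, so φ₂ = -23.35°.
Δλ = atan2(sin θ sin δ cos φ₁, cos δ − sin φ₁ sin φ₂) = atan2(0.7412, 0.3735) = 63.256°.
λ₂ = 101.640° + 63.256° = 164.90°.

-23.35°, 164.90°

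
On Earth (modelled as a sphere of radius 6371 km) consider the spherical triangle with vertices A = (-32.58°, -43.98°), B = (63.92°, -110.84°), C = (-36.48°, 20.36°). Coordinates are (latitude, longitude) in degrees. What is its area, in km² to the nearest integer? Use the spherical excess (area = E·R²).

62180227 km²

Side lengths (central angles): a = 2.4447, b = 0.9103, c = 1.9157 rad; semiperimeter s = 2.6353.
By l'Huilier's theorem, tan(E/4) = √[tan(s/2) tan((s−a)/2) tan((s−b)/2) tan((s−c)/2)], giving spherical excess E = 1.5319 rad.
Area = E·R² = 1.5319 × (6371)² ≈ 62180227 km².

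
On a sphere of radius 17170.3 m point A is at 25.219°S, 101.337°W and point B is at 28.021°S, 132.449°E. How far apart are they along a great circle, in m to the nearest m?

Let φ₁ = -0.4402 rad, φ₂ = -0.4891 rad, and Δλ = -2.2028 rad.
cos c = sin φ₁ sin φ₂ + cos φ₁ cos φ₂ cos Δλ = (-0.4261)(-0.4698) + (0.9047)(0.8828)(-0.5908) = -0.27167,
so c = arccos(-0.27167) = 1.84592 rad.
Distance = R·c = 17170.3 × 1.8459 ≈ 31695 m.

31695 m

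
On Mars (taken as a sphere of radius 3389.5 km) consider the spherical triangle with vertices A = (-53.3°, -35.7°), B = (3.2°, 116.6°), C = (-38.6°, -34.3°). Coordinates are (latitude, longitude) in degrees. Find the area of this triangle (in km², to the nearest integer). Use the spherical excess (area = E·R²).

Side lengths (central angles): a = 2.3698, b = 0.2571, c = 2.1810 rad; semiperimeter s = 2.4040.
By l'Huilier's theorem, tan(E/4) = √[tan(s/2) tan((s−a)/2) tan((s−b)/2) tan((s−c)/2)], giving spherical excess E = 0.3809 rad.
Area = E·R² = 0.3809 × (3389.5)² ≈ 4375513 km².

4375513 km²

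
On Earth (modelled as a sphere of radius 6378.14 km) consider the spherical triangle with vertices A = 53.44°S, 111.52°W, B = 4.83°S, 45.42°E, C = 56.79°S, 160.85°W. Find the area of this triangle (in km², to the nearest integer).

31982816 km²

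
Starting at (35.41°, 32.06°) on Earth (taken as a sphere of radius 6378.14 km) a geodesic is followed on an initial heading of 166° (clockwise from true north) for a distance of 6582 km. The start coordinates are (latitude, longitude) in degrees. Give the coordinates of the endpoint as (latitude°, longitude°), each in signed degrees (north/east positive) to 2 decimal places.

Angular distance δ = d/R = 6582/6378.14 = 1.03196 rad; initial bearing θ = 2.8972 rad.
sin φ₂ = sin φ₁ cos δ + cos φ₁ sin δ cos θ = (0.5794)(0.5131) + (0.8150)(0.8583)(-0.9703) = -0.3814, so φ₂ = -22.42°.
Δλ = atan2(sin θ sin δ cos φ₁, cos δ − sin φ₁ sin φ₂) = atan2(0.1692, 0.7342) = 12.981°.
λ₂ = 32.060° + 12.981° = 45.04°.

-22.42°, 45.04°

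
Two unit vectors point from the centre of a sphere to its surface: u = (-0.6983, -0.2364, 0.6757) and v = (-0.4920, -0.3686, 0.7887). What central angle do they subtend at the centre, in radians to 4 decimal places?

u·v = 0.9636; |u| = 1.0000, |v| = 1.0000.
cos θ = (u·v)/(|u||v|) = 0.9636, so θ = 0.2706 rad.

0.2706 rad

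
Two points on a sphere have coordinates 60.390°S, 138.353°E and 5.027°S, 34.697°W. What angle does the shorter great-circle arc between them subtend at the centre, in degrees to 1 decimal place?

Let φ₁ = -1.0540 rad, φ₂ = -0.0877 rad, and Δλ = -3.0203 rad.
Haversine: a = sin²(Δφ/2) + cos φ₁ cos φ₂ sin²(Δλ/2) = 0.2158 + (0.4941)(0.9962)(0.9963) = 0.70620.
Central angle c = 2·arcsin(√a) = 1.99588 rad.
So the angular separation is 114.4°.

114.4°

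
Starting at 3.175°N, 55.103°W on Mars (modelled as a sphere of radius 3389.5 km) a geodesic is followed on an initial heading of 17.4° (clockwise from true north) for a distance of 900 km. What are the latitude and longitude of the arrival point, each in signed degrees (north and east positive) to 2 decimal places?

Angular distance δ = d/R = 900/3389.5 = 0.26553 rad; initial bearing θ = 0.3037 rad.
sin φ₂ = sin φ₁ cos δ + cos φ₁ sin δ cos θ = (0.0554)(0.9650) + (0.9985)(0.2624)(0.9542) = 0.3035, so φ₂ = 17.67°.
Δλ = atan2(sin θ sin δ cos φ₁, cos δ − sin φ₁ sin φ₂) = atan2(0.0784, 0.9481) = 4.724°.
λ₂ = -55.103° + 4.724° = -50.38°.

17.67°, -50.38°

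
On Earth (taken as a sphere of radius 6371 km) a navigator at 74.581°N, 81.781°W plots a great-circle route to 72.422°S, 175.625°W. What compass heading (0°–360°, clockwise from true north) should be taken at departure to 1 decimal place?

With φ₁ = 1.3017, φ₂ = -1.2640, Δλ = -1.6379 rad, the forward-azimuth formula gives
θ = atan2( sin Δλ cos φ₂ , cos φ₁ sin φ₂ − sin φ₁ cos φ₂ cos Δλ ) = atan2(-0.3013, -0.2339) = -127.83°.
Adding 360° brings this into [0°, 360°): 232.2°.

232.2°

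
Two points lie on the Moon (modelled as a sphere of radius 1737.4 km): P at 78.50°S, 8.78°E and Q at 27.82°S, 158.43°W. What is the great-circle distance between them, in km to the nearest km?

Let φ₁ = -1.3701 rad, φ₂ = -0.4856 rad, and Δλ = -2.9184 rad.
Haversine: a = sin²(Δφ/2) + cos φ₁ cos φ₂ sin²(Δλ/2) = 0.1832 + (0.1994)(0.8844)(0.9876) = 0.35731.
Central angle c = 2·arcsin(√a) = 1.28140 rad.
Distance = R·c = 1737.4 × 1.2814 ≈ 2226 km.

2226 km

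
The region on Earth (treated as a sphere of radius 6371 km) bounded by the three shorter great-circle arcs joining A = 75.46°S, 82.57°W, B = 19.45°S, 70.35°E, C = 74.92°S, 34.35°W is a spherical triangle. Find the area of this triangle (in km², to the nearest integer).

4896451 km²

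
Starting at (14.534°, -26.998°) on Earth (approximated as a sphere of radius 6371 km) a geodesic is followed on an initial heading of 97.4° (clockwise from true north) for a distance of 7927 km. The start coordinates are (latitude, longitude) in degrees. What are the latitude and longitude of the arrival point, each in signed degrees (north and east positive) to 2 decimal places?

Angular distance δ = d/R = 7927/6371 = 1.24423 rad; initial bearing θ = 1.7000 rad.
sin φ₂ = sin φ₁ cos δ + cos φ₁ sin δ cos θ = (0.2510)(0.3208) + (0.9680)(0.9471)(-0.1288) = -0.0376, so φ₂ = -2.15°.
Δλ = atan2(sin θ sin δ cos φ₁, cos δ − sin φ₁ sin φ₂) = atan2(0.9092, 0.3302) = 70.039°.
λ₂ = -26.998° + 70.039° = 43.04°.

-2.15°, 43.04°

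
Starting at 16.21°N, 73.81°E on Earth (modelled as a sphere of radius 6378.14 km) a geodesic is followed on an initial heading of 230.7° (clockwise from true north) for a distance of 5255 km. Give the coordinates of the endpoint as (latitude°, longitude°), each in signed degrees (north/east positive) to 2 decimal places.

Angular distance δ = d/R = 5255/6378.14 = 0.82391 rad; initial bearing θ = 4.0265 rad.
sin φ₂ = sin φ₁ cos δ + cos φ₁ sin δ cos θ = (0.2792)(0.6794) + (0.9602)(0.7338)(-0.6334) = -0.2567, so φ₂ = -14.87°.
Δλ = atan2(sin θ sin δ cos φ₁, cos δ − sin φ₁ sin φ₂) = atan2(-0.5453, 0.7510) = -35.982°.
λ₂ = 73.810° − 35.982° = 37.83°.

-14.87°, 37.83°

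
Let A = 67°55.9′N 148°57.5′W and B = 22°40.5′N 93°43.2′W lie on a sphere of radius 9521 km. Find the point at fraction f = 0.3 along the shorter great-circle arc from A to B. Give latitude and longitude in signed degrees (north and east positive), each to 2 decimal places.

57.33°, -119.59°

Central angle δ = 0.9825 rad. Interpolating on the sphere with fraction f = 0.3:
P = [sin((1−f)δ)·A + sin(fδ)·B] / sin δ = 0.7631·A + 0.3492·B in Cartesian coordinates,
giving P = (-0.2665, -0.4694, 0.8418), i.e. latitude 57.33°, longitude -119.59°.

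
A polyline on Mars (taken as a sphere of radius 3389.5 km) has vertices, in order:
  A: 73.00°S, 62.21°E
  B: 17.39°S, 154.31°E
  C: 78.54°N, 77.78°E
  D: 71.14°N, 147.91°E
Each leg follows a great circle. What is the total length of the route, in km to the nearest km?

11638 km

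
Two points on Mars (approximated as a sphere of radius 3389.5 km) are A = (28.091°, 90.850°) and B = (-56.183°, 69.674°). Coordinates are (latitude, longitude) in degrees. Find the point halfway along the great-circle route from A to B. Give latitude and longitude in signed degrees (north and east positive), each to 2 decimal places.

-14.27°, 82.68°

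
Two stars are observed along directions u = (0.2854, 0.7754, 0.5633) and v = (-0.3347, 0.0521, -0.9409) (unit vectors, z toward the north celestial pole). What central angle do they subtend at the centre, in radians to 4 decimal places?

u·v = -0.5851; |u| = 1.0000, |v| = 1.0000.
cos θ = (u·v)/(|u||v|) = -0.5851, so θ = 2.1958 rad.

2.1958 rad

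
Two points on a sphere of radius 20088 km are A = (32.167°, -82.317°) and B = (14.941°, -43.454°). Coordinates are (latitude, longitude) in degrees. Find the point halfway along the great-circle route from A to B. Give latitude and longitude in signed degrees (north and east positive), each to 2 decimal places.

Central angle δ = 0.6855 rad. Interpolating on the sphere with fraction f = 0.5:
P = [sin((1−f)δ)·A + sin(fδ)·B] / sin δ = 0.5309·A + 0.5309·B in Cartesian coordinates,
giving P = (0.4324, -0.7981, 0.4195), i.e. latitude 24.80°, longitude -61.55°.

24.80°, -61.55°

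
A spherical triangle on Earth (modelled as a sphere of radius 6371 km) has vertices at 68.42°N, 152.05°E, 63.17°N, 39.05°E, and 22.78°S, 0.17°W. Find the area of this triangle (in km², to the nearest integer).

3335900 km²

Side lengths (central angles): a = 1.5939, b = 2.2917, c = 0.6999 rad; semiperimeter s = 2.2927.
By l'Huilier's theorem, tan(E/4) = √[tan(s/2) tan((s−a)/2) tan((s−b)/2) tan((s−c)/2)], giving spherical excess E = 0.0822 rad.
Area = E·R² = 0.0822 × (6371)² ≈ 3335900 km².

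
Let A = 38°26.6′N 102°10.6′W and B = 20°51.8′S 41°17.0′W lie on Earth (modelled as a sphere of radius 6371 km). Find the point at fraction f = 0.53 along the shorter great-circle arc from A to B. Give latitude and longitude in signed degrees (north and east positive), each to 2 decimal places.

8.29°, -67.13°

Central angle δ = 1.4358 rad. Interpolating on the sphere with fraction f = 0.53:
P = [sin((1−f)δ)·A + sin(fδ)·B] / sin δ = 0.6305·A + 0.6960·B in Cartesian coordinates,
giving P = (0.3845, -0.9118, 0.1441), i.e. latitude 8.29°, longitude -67.13°.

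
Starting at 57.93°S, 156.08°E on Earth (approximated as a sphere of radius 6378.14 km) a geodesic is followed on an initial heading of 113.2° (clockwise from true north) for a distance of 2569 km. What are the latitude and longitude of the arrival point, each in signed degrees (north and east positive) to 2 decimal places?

-59.49°, -158.71°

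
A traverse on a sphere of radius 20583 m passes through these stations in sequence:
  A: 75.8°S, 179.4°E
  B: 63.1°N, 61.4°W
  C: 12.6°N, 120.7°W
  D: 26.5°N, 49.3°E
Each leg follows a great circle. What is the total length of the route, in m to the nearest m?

Leg A→B: central angle 2.7356 rad, distance 56306.0 m.
Leg B→C: central angle 1.1374 rad, distance 23410.9 m.
Leg C→D: central angle 2.4384 rad, distance 50189.5 m.
Total: 56306.0 + 23410.9 + 50189.5 ≈ 129906 m.

129906 m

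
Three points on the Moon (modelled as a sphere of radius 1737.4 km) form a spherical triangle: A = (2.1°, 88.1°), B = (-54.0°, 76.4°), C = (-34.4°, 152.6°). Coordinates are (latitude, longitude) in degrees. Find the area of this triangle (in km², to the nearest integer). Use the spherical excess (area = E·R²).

Side lengths (central angles): a = 0.9609, b = 1.2300, c = 0.9938 rad; semiperimeter s = 1.5923.
By l'Huilier's theorem, tan(E/4) = √[tan(s/2) tan((s−a)/2) tan((s−b)/2) tan((s−c)/2)], giving spherical excess E = 0.5460 rad.
Area = E·R² = 0.5460 × (1737.4)² ≈ 1648033 km².

1648033 km²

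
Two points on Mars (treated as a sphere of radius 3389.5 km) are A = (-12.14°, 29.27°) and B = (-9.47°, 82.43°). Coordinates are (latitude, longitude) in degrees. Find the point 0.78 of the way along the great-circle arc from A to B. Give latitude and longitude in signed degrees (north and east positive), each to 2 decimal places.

-10.88°, 70.85°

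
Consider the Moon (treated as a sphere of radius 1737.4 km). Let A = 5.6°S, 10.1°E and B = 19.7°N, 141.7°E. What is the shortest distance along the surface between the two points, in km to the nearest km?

3970 km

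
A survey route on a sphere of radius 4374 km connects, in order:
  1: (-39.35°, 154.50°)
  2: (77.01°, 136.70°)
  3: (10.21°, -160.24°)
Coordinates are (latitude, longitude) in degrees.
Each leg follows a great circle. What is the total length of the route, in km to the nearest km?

14585 km

Leg 1→2: central angle 2.0402 rad, distance 8923.7 km.
Leg 2→3: central angle 1.2943 rad, distance 5661.5 km.
Total: 8923.7 + 5661.5 ≈ 14585 km.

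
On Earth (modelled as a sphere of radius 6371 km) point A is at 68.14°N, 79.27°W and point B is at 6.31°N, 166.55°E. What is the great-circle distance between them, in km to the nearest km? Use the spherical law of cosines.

10324 km

In radians: φ₁ = 1.1893, φ₂ = 0.1101, Δλ = -114.180° = -1.9928 rad.
cos c = sin φ₁ sin φ₂ + cos φ₁ cos φ₂ cos Δλ = (0.9281)(0.1099) + (0.3723)(0.9939)(-0.4096) = -0.04958,
so c = arccos(-0.04958) = 1.62040 rad.
Distance = R·c = 6371 × 1.6204 ≈ 10324 km.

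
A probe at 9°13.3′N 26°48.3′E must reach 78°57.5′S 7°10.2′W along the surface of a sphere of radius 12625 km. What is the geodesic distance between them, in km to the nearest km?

19838 km

With latitudes φ₁ = 9.222°, φ₂ = -78.958° and longitude difference Δλ = -33.975°:
cos c = sin φ₁ sin φ₂ + cos φ₁ cos φ₂ cos Δλ = (0.1603)(-0.9815) + (0.9871)(0.1915)(0.8293) = -0.00051,
so c = arccos(-0.00051) = 1.57131 rad.
Distance = R·c = 12625 × 1.5713 ≈ 19838 km.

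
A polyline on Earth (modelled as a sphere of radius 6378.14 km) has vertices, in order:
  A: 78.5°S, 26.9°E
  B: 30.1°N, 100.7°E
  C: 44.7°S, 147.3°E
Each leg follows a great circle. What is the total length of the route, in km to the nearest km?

22522 km

Leg A→B: central angle 2.0301 rad, distance 12948.2 km.
Leg B→C: central angle 1.5010 rad, distance 9573.4 km.
Total: 12948.2 + 9573.4 ≈ 22522 km.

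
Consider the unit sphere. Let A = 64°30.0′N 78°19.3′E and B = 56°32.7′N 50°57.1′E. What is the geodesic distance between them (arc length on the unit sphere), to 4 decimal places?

0.2699

With latitudes φ₁ = 64.500°, φ₂ = 56.545° and longitude difference Δλ = -27.370°:
cos c = sin φ₁ sin φ₂ + cos φ₁ cos φ₂ cos Δλ = (0.9026)(0.8343) + (0.4305)(0.5513)(0.8881) = 0.96381,
so c = arccos(0.96381) = 0.26986 rad.
On the unit sphere the arc length equals the central angle: 0.2699.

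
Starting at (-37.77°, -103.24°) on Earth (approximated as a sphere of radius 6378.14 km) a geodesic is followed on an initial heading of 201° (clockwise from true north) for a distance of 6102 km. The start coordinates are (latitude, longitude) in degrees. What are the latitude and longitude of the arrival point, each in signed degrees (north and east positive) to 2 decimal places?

-72.95°, 164.44°

Angular distance δ = d/R = 6102/6378.14 = 0.95671 rad; initial bearing θ = 3.5081 rad.
sin φ₂ = sin φ₁ cos δ + cos φ₁ sin δ cos θ = (-0.6125)(0.5762) + (0.7905)(0.8173)(-0.9336) = -0.9561, so φ₂ = -72.95°.
Δλ = atan2(sin θ sin δ cos φ₁, cos δ − sin φ₁ sin φ₂) = atan2(-0.2315, -0.0094) = -92.318°.
λ₂ = -103.240° − 92.318° = -195.56° → 164.44° after wrapping to (−180°, 180°].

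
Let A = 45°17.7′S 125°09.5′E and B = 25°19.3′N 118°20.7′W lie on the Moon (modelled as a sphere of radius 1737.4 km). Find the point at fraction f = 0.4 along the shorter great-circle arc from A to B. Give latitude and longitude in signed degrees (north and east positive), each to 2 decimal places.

-26.33°, -175.58°

The central angle between A and B is δ = 2.1990 rad.
With f = 0.4, the slerp weights are sin((1−f)δ)/sin δ = 1.1971 and sin(fδ)/sin δ = 0.9523.
Weighted sum of the unit vectors: (1.1971)·(-0.4051,0.5751,-0.7107) + (0.9523)·(-0.4292,-0.7955,0.4277) = (-0.8936, -0.0691, -0.4435).
Converting back: φ = atan2(z, √(x²+y²)) = -26.33°, λ = atan2(y, x) = -175.58°.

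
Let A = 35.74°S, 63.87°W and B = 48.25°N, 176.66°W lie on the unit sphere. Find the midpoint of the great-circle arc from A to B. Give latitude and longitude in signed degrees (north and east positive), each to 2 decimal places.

11.08°, -111.82°

Central angle δ = 2.2720 rad. Interpolating on the sphere with fraction f = 0.5:
P = [sin((1−f)δ)·A + sin(fδ)·B] / sin δ = 1.1870·A + 1.1870·B in Cartesian coordinates,
giving P = (-0.3647, -0.9110, 0.1922), i.e. latitude 11.08°, longitude -111.82°.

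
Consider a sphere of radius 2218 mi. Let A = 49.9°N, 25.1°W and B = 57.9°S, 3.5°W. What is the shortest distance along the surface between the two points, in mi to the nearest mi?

With latitudes φ₁ = 49.900°, φ₂ = -57.900° and longitude difference Δλ = 21.600°:
cos c = sin φ₁ sin φ₂ + cos φ₁ cos φ₂ cos Δλ = (0.7649)(-0.8471) + (0.6441)(0.5314)(0.9298) = -0.32973,
so c = arccos(-0.32973) = 1.90682 rad.
Distance = R·c = 2218 × 1.9068 ≈ 4229 mi.

4229 mi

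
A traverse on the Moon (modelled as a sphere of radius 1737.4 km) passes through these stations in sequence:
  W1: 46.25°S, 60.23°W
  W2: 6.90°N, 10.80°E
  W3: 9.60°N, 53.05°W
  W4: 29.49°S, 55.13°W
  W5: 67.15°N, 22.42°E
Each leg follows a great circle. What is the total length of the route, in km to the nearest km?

9001 km

Leg W1→W2: central angle 1.4340 rad, distance 2491.4 km.
Leg W2→W3: central angle 1.1024 rad, distance 1915.3 km.
Leg W3→W4: central angle 0.6831 rad, distance 1186.9 km.
Leg W4→W5: central angle 1.9614 rad, distance 3407.8 km.
Total: 2491.4 + 1915.3 + 1186.9 + 3407.8 ≈ 9001 km.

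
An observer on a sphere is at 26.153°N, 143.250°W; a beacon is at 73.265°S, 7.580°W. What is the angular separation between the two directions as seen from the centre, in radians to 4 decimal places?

2.2231 rad

In radians: φ₁ = 0.4565, φ₂ = -1.2787, Δλ = 135.670° = 2.3679 rad.
cos c = sin φ₁ sin φ₂ + cos φ₁ cos φ₂ cos Δλ = (0.4408)(-0.9576) + (0.8976)(0.2879)(-0.7153) = -0.60699,
so c = arccos(-0.60699) = 2.22306 rad.
So the angular separation is 2.2231 rad.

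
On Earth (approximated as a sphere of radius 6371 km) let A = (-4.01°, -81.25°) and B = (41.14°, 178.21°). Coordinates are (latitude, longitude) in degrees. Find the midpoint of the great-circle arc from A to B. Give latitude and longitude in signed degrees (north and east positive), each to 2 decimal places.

27.39°, -121.98°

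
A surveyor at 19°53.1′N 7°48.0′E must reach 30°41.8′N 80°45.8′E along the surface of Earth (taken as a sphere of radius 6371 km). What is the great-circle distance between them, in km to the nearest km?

Let φ₁ = 0.3471 rad, φ₂ = 0.5358 rad, and Δλ = 1.2735 rad.
cos c = sin φ₁ sin φ₂ + cos φ₁ cos φ₂ cos Δλ = (0.3401)(0.5105) + (0.9404)(0.8599)(0.2930) = 0.41055,
so c = arccos(0.41055) = 1.14774 rad.
Distance = R·c = 6371 × 1.1477 ≈ 7312 km.

7312 km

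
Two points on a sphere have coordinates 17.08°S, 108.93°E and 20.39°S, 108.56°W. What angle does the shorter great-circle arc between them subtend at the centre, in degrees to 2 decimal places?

127.49°

Let φ₁ = -0.2981 rad, φ₂ = -0.3559 rad, and Δλ = 2.4873 rad.
Haversine: a = sin²(Δφ/2) + cos φ₁ cos φ₂ sin²(Δλ/2) = 0.0008 + (0.9559)(0.9373)(0.8967) = 0.80431.
Central angle c = 2·arcsin(√a) = 2.22511 rad.
So the angular separation is 127.49°.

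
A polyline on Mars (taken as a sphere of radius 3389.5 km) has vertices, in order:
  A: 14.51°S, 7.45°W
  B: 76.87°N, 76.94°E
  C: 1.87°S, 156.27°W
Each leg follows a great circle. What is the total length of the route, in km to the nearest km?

Leg A→B: central angle 1.7952 rad, distance 6084.7 km.
Leg B→C: central angle 1.7393 rad, distance 5895.5 km.
Total: 6084.7 + 5895.5 ≈ 11980 km.

11980 km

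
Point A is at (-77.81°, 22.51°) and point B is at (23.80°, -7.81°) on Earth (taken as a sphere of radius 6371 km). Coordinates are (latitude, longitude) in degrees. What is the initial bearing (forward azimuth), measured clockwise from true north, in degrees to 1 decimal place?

331.7°

Δλ = -30.320° = -0.5292 rad.
y = sin Δλ · cos φ₂ = (-0.5048)(0.9150) = -0.4619
x = cos φ₁ sin φ₂ − sin φ₁ cos φ₂ cos Δλ = (0.2112)(0.4035) − (-0.9775)(0.9150)(0.8632) = 0.8572
θ = atan2(y, x) = -28.32°; adding 360° gives 331.7°.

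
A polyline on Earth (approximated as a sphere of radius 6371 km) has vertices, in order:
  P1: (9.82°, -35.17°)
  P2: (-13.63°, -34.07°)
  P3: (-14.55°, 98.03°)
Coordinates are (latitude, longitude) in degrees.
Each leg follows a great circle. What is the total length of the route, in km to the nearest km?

Leg P1→P2: central angle 0.4097 rad, distance 2610.3 km.
Leg P2→P3: central angle 2.1791 rad, distance 13882.8 km.
Total: 2610.3 + 13882.8 ≈ 16493 km.

16493 km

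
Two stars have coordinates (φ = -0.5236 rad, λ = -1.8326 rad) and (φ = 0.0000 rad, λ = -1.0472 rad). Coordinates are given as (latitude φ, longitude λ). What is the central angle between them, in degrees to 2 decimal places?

With latitudes φ₁ = -30.000°, φ₂ = 0.000° and longitude difference Δλ = 45.000°:
cos c = sin φ₁ sin φ₂ + cos φ₁ cos φ₂ cos Δλ = (-0.5000)(0.0000) + (0.8660)(1.0000)(0.7071) = 0.61237,
so c = arccos(0.61237) = 0.91174 rad.
So the angular separation is 52.24°.

52.24°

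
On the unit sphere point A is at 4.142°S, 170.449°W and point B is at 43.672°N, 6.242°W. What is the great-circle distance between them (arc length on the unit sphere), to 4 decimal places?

Let φ₁ = -0.0723 rad, φ₂ = 0.7622 rad, and Δλ = 2.8660 rad.
cos c = sin φ₁ sin φ₂ + cos φ₁ cos φ₂ cos Δλ = (-0.0722)(0.6905) + (0.9974)(0.7233)(-0.9623) = -0.74406,
so c = arccos(-0.74406) = 2.40992 rad.
On the unit sphere the arc length equals the central angle: 2.4099.

2.4099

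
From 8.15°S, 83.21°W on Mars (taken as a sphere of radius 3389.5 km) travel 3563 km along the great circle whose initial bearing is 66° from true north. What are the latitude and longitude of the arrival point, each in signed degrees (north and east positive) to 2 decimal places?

Angular distance δ = d/R = 3563/3389.5 = 1.05119 rad; initial bearing θ = 1.1519 rad.
sin φ₂ = sin φ₁ cos δ + cos φ₁ sin δ cos θ = (-0.1418)(0.4965) + (0.9899)(0.8680)(0.4067) = 0.2791, so φ₂ = 16.21°.
Δλ = atan2(sin θ sin δ cos φ₁, cos δ − sin φ₁ sin φ₂) = atan2(0.7850, 0.5361) = 55.668°.
λ₂ = -83.210° + 55.668° = -27.54°.

16.21°, -27.54°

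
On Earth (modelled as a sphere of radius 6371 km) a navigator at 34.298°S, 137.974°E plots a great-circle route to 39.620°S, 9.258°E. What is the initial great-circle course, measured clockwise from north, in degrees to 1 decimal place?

Δλ = -128.716° = -2.2465 rad.
y = sin Δλ · cos φ₂ = (-0.7803)(0.7703) = -0.6010
x = cos φ₁ sin φ₂ − sin φ₁ cos φ₂ cos Δλ = (0.8261)(-0.6377) − (-0.5635)(0.7703)(-0.6255) = -0.7983
θ = atan2(y, x) = -143.02°; adding 360° gives 217.0°.

217.0°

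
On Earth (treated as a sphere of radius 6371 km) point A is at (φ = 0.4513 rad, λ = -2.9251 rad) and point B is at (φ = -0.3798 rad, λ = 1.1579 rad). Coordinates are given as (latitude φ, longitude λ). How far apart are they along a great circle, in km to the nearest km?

With latitudes φ₁ = 25.858°, φ₂ = -21.761° and longitude difference Δλ = -126.061°:
cos c = sin φ₁ sin φ₂ + cos φ₁ cos φ₂ cos Δλ = (0.4361)(-0.3707) + (0.8999)(0.9287)(-0.5887) = -0.65366,
so c = arccos(-0.65366) = 2.28320 rad.
Distance = R·c = 6371 × 2.2832 ≈ 14546 km.

14546 km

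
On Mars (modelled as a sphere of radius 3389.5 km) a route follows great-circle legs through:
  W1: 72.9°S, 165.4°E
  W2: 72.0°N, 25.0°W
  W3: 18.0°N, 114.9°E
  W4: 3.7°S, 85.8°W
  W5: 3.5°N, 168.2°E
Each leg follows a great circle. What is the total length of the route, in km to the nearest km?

31007 km

Leg W1→W2: central angle 3.0847 rad, distance 10455.7 km.
Leg W2→W3: central angle 1.5017 rad, distance 5089.9 km.
Leg W3→W4: central angle 2.7087 rad, distance 9181.1 km.
Leg W4→W5: central angle 1.8530 rad, distance 6280.8 km.
Total: 10455.7 + 5089.9 + 9181.1 + 6280.8 ≈ 31007 km.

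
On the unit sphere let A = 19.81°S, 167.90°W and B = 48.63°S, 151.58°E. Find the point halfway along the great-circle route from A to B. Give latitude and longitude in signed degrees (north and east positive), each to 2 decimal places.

-35.88°, 175.53°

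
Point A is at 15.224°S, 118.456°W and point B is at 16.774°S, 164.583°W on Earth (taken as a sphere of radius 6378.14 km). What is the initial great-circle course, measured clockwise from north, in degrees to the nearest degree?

Δλ = -46.127° = -0.8051 rad.
y = sin Δλ · cos φ₂ = (-0.7209)(0.9575) = -0.6902
x = cos φ₁ sin φ₂ − sin φ₁ cos φ₂ cos Δλ = (0.9649)(-0.2886) − (-0.2626)(0.9575)(0.6931) = -0.1042
θ = atan2(y, x) = -98.59°; adding 360° gives 261°.

261°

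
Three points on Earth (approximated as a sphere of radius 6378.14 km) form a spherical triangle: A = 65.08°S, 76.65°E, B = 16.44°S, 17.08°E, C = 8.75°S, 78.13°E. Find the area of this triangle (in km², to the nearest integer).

21951766 km²

Side lengths (central angles): a = 1.0450, b = 0.9833, c = 1.0913 rad; semiperimeter s = 1.5598.
By l'Huilier's theorem, tan(E/4) = √[tan(s/2) tan((s−a)/2) tan((s−b)/2) tan((s−c)/2)], giving spherical excess E = 0.5396 rad.
Area = E·R² = 0.5396 × (6378.14)² ≈ 21951766 km².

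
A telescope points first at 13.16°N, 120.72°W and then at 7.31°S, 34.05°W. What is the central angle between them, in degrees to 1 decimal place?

88.4°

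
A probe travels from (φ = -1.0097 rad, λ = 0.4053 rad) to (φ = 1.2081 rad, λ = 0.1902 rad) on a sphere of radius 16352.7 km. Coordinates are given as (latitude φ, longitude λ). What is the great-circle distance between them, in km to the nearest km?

Let φ₁ = -1.0097 rad, φ₂ = 1.2081 rad, and Δλ = -0.2151 rad.
cos c = sin φ₁ sin φ₂ + cos φ₁ cos φ₂ cos Δλ = (-0.8467)(0.9349) + (0.5321)(0.3548)(0.9770) = -0.60715,
so c = arccos(-0.60715) = 2.22326 rad.
Distance = R·c = 16352.7 × 2.2233 ≈ 36356 km.

36356 km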